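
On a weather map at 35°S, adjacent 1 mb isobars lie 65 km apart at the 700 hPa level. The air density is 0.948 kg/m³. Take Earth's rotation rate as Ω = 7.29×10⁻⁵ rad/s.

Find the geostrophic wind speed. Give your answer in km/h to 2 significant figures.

Coriolis parameter at 35°S:
f = 2Ω sin φ = 2 × 7.29×10⁻⁵ × sin 35° = 8.36×10⁻⁵ s⁻¹
Pressure gradient: |∂P/∂n| = 100 Pa / 65000 m = 1.54×10⁻³ Pa/m
Geostrophic balance (pressure-gradient force = Coriolis force):
V_g = (1/(fρ)) |∂P/∂n| = 1.54×10⁻³ / (8.36×10⁻⁵ × 0.948) = 19.4 m/s
Converting: 19.4 m/s × 3.6 = 70 km/h

70 km/h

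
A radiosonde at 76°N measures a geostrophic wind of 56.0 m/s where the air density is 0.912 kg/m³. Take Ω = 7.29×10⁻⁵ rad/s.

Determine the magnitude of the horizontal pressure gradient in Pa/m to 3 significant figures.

Coriolis parameter at 76°N:
f = 2Ω sin φ = 2 × 7.29×10⁻⁵ × sin 76° = 1.41×10⁻⁴ s⁻¹
Geostrophic balance rearranged: |∂P/∂n| = f ρ V_g
|∂P/∂n| = 1.41×10⁻⁴ × 0.912 × 56.0 = 7.23×10⁻³ Pa/m

7.23×10⁻³ Pa/m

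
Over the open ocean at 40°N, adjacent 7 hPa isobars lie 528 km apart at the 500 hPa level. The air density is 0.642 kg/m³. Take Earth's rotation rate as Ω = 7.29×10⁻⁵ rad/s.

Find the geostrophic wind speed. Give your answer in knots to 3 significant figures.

Coriolis parameter at 40°N:
f = 2Ω sin φ = 2 × 7.29×10⁻⁵ × sin 40° = 9.37×10⁻⁵ s⁻¹
Pressure gradient: |∂P/∂n| = 700 Pa / 528000 m = 1.33×10⁻³ Pa/m
Geostrophic balance (pressure-gradient force = Coriolis force):
V_g = (1/(fρ)) |∂P/∂n| = 1.33×10⁻³ / (9.37×10⁻⁵ × 0.642) = 22.0 m/s
Converting: 22.0 m/s × 1.944 = 42.8 knots

42.8 knots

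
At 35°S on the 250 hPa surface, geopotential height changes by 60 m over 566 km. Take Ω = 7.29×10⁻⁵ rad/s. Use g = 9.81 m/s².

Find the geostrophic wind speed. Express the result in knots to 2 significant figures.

Coriolis parameter at 35°S:
f = 2Ω sin φ = 2 × 7.29×10⁻⁵ × sin 35° = 8.36×10⁻⁵ s⁻¹
Height gradient: |∂Z/∂n| = 60 m / 566000 m = 1.06×10⁻⁴
On a pressure surface, geostrophic balance gives V_g = (g/f)|∂Z/∂n|:
V_g = 9.81 × 1.06×10⁻⁴ / 8.36×10⁻⁵ = 12.4 m/s
Converting: 12.4 m/s × 1.944 = 24 knots

24 knots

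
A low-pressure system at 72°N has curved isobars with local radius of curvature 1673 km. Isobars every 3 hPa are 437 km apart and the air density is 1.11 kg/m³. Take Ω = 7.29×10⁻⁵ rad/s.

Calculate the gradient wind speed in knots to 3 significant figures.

Coriolis parameter at 72°N:
f = 2Ω sin φ = 2 × 7.29×10⁻⁵ × sin 72° = 1.39×10⁻⁴ s⁻¹
Pressure gradient: |∂P/∂n| = 300 Pa / 437000 m = 6.86×10⁻⁴ Pa/m
Geostrophic speed: V_g = |∂P/∂n|/(fρ) = 6.86×10⁻⁴/(1.39×10⁻⁴ × 1.11) = 4.46 m/s
Around a low, centrifugal force acts outward with Coriolis, so pressure-gradient force balances both:
(1/ρ)|∂P/∂n| = fV + V²/R  →  V² + fR·V − fR·V_g = 0
With fR = 1.39×10⁻⁴ × 1673×10³ m = 232 m/s:
V = [−fR + √((fR)² + 4 fR V_g)]/2 = [−232 + √(232² + 4×232×4.46)]/2 = 4.38 m/s
Subgeostrophic (V < V_g = 4.46 m/s), as expected around a low.
Converting: 4.38 m/s × 1.944 = 8.51 knots

8.51 knots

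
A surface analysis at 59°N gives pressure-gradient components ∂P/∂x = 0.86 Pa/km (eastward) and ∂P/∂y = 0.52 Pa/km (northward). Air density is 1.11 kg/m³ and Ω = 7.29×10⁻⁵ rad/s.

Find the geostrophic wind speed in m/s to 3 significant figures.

Coriolis parameter at 59°N:
f = 2Ω sin φ = 2 × 7.29×10⁻⁵ × sin 59° = 1.25×10⁻⁴ s⁻¹
Component geostrophic relations (x east, y north):
u_g = −(1/(fρ)) ∂P/∂y,  v_g = (1/(fρ)) ∂P/∂x
u_g = −(0.52×10⁻³)/(1.25×10⁻⁴ × 1.11) = −3.75 m/s;  v_g = (0.86×10⁻³)/(1.25×10⁻⁴ × 1.11) = 6.20 m/s
|V_g| = √(u_g² + v_g²) = 7.24 m/s

7.24 m/s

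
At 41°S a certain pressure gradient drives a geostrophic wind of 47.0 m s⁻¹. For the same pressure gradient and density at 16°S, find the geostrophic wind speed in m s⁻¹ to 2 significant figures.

With the same pressure gradient and density, V_g ∝ 1/f ∝ 1/sin φ.
V₂ = V₁ · sin φ₁ / sin φ₂ = 47.0 × sin 41° / sin 16°
V₂ = 47.0 × 0.6561/0.2756 = 110 m s⁻¹

110 m s⁻¹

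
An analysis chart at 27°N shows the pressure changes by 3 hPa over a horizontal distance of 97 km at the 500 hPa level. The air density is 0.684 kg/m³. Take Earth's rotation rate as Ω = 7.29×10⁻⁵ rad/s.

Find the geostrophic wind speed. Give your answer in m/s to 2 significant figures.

68 m/s

Coriolis parameter at 27°N:
f = 2Ω sin φ = 2 × 7.29×10⁻⁵ × sin 27° = 6.62×10⁻⁵ s⁻¹
Pressure gradient: |∂P/∂n| = 300 Pa / 97000 m = 3.09×10⁻³ Pa/m
Geostrophic balance (pressure-gradient force = Coriolis force):
V_g = (1/(fρ)) |∂P/∂n| = 3.09×10⁻³ / (6.62×10⁻⁵ × 0.684) = 68.3 m/s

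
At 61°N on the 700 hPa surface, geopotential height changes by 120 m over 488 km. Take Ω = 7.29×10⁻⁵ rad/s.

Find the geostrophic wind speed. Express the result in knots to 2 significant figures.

37 knots

Coriolis parameter at 61°N:
f = 2Ω sin φ = 2 × 7.29×10⁻⁵ × sin 61° = 1.28×10⁻⁴ s⁻¹
Height gradient: |∂Z/∂n| = 120 m / 488000 m = 2.46×10⁻⁴
On a pressure surface, geostrophic balance gives V_g = (g/f)|∂Z/∂n|:
V_g = 9.81 × 2.46×10⁻⁴ / 1.28×10⁻⁴ = 18.9 m/s
Converting: 18.9 m/s × 1.944 = 37 knots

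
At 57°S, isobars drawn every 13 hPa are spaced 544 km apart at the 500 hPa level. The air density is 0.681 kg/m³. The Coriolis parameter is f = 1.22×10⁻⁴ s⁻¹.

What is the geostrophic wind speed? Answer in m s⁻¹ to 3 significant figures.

28.8 m s⁻¹

Pressure gradient: |∂P/∂n| = 1300 Pa / 544000 m = 2.39×10⁻³ Pa/m
Geostrophic balance (pressure-gradient force = Coriolis force):
V_g = (1/(fρ)) |∂P/∂n| = 2.39×10⁻³ / (1.22×10⁻⁴ × 0.681) = 28.8 m/s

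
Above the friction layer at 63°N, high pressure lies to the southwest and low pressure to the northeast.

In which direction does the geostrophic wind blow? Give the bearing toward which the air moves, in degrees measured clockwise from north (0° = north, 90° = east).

135°

The pressure-gradient force points toward the northeast (bearing 045°).
Geostrophic balance: in the Northern Hemisphere the Coriolis force deflects motion to the right, so the geostrophic wind blows 90° to the right of the pressure-gradient force (low pressure on the left).
Rotating 045° by 90° clockwise gives 135° — the wind blows toward the southeast.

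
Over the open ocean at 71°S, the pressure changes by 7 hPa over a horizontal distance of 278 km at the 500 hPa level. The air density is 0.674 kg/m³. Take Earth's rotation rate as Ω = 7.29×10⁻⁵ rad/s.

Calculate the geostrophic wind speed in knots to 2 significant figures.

53 knots

Coriolis parameter at 71°S:
f = 2Ω sin φ = 2 × 7.29×10⁻⁵ × sin 71° = 1.38×10⁻⁴ s⁻¹
Pressure gradient: |∂P/∂n| = 700 Pa / 278000 m = 2.52×10⁻³ Pa/m
Geostrophic balance (pressure-gradient force = Coriolis force):
V_g = (1/(fρ)) |∂P/∂n| = 2.52×10⁻³ / (1.38×10⁻⁴ × 0.674) = 27.1 m/s
Converting: 27.1 m/s × 1.944 = 53 knots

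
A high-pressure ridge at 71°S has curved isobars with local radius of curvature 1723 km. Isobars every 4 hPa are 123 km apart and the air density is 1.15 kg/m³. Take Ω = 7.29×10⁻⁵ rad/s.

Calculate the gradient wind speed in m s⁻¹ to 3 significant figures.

Coriolis parameter at 71°S:
f = 2Ω sin φ = 2 × 7.29×10⁻⁵ × sin 71° = 1.38×10⁻⁴ s⁻¹
Pressure gradient: |∂P/∂n| = 400 Pa / 123000 m = 3.25×10⁻³ Pa/m
Geostrophic speed: V_g = |∂P/∂n|/(fρ) = 3.25×10⁻³/(1.38×10⁻⁴ × 1.15) = 20.5 m/s
Around a high, pressure-gradient force acts outward with centrifugal, so Coriolis balances both:
fV = (1/ρ)|∂P/∂n| + V²/R  →  V² − fR·V + fR·V_g = 0
With fR = 1.38×10⁻⁴ × 1723×10³ m = 238 m/s:
V = [fR − √((fR)² − 4 fR V_g)]/2 = [238 − √(238² − 4×238×20.5)]/2 = 22.7 m/s
Supergeostrophic (V > V_g = 20.5 m/s), as expected around a high.

22.7 m s⁻¹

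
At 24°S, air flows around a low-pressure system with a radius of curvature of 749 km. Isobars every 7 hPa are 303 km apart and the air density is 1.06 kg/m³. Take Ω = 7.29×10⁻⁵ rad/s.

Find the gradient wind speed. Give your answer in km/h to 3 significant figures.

86.0 km/h

Coriolis parameter at 24°S:
f = 2Ω sin φ = 2 × 7.29×10⁻⁵ × sin 24° = 5.93×10⁻⁵ s⁻¹
Pressure gradient: |∂P/∂n| = 700 Pa / 303000 m = 2.31×10⁻³ Pa/m
Geostrophic speed: V_g = |∂P/∂n|/(fρ) = 2.31×10⁻³/(5.93×10⁻⁵ × 1.06) = 36.8 m/s
Around a low, centrifugal force acts outward with Coriolis, so pressure-gradient force balances both:
(1/ρ)|∂P/∂n| = fV + V²/R  →  V² + fR·V − fR·V_g = 0
With fR = 5.93×10⁻⁵ × 749×10³ m = 44.4 m/s:
V = [−fR + √((fR)² + 4 fR V_g)]/2 = [−44.4 + √(44.4² + 4×44.4×36.8)]/2 = 23.9 m/s
Subgeostrophic (V < V_g = 36.8 m/s), as expected around a low.
Converting: 23.9 m/s × 3.6 = 86.0 km/h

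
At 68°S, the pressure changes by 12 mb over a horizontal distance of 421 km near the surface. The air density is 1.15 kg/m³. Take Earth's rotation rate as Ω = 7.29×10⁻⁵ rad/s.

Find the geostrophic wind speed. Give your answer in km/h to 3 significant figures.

Coriolis parameter at 68°S:
f = 2Ω sin φ = 2 × 7.29×10⁻⁵ × sin 68° = 1.35×10⁻⁴ s⁻¹
Pressure gradient: |∂P/∂n| = 1200 Pa / 421000 m = 2.85×10⁻³ Pa/m
Geostrophic balance (pressure-gradient force = Coriolis force):
V_g = (1/(fρ)) |∂P/∂n| = 2.85×10⁻³ / (1.35×10⁻⁴ × 1.15) = 18.3 m/s
Converting: 18.3 m/s × 3.6 = 66.0 km/h

66.0 km/h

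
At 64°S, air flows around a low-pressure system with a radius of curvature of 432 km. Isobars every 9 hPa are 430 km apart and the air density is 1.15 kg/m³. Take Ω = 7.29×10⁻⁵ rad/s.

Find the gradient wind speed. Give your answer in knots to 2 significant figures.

22 knots

Coriolis parameter at 64°S:
f = 2Ω sin φ = 2 × 7.29×10⁻⁵ × sin 64° = 1.31×10⁻⁴ s⁻¹
Pressure gradient: |∂P/∂n| = 900 Pa / 430000 m = 2.09×10⁻³ Pa/m
Geostrophic speed: V_g = |∂P/∂n|/(fρ) = 2.09×10⁻³/(1.31×10⁻⁴ × 1.15) = 13.9 m/s
Around a low, centrifugal force acts outward with Coriolis, so pressure-gradient force balances both:
(1/ρ)|∂P/∂n| = fV + V²/R  →  V² + fR·V − fR·V_g = 0
With fR = 1.31×10⁻⁴ × 432×10³ m = 56.6 m/s:
V = [−fR + √((fR)² + 4 fR V_g)]/2 = [−56.6 + √(56.6² + 4×56.6×13.9)]/2 = 11.5 m/s
Subgeostrophic (V < V_g = 13.9 m/s), as expected around a low.
Converting: 11.5 m/s × 1.944 = 22 knots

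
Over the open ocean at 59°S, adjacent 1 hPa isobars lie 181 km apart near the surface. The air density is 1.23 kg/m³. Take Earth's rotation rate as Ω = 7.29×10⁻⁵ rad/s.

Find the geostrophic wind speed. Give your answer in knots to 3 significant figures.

6.99 knots

Coriolis parameter at 59°S:
f = 2Ω sin φ = 2 × 7.29×10⁻⁵ × sin 59° = 1.25×10⁻⁴ s⁻¹
Pressure gradient: |∂P/∂n| = 100 Pa / 181000 m = 5.52×10⁻⁴ Pa/m
Geostrophic balance (pressure-gradient force = Coriolis force):
V_g = (1/(fρ)) |∂P/∂n| = 5.52×10⁻⁴ / (1.25×10⁻⁴ × 1.23) = 3.59 m/s
Converting: 3.59 m/s × 1.944 = 6.99 knots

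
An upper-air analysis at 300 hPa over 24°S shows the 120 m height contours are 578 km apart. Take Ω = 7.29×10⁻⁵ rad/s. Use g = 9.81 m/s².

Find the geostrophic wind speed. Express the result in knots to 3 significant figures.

66.8 knots

Coriolis parameter at 24°S:
f = 2Ω sin φ = 2 × 7.29×10⁻⁵ × sin 24° = 5.93×10⁻⁵ s⁻¹
Height gradient: |∂Z/∂n| = 120 m / 578000 m = 2.08×10⁻⁴
On a pressure surface, geostrophic balance gives V_g = (g/f)|∂Z/∂n|:
V_g = 9.81 × 2.08×10⁻⁴ / 5.93×10⁻⁵ = 34.3 m/s
Converting: 34.3 m/s × 1.944 = 66.8 knots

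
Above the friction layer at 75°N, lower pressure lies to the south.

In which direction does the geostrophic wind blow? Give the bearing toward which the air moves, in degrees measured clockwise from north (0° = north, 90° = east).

270°

The pressure-gradient force points toward the south (bearing 180°).
Geostrophic balance: in the Northern Hemisphere the Coriolis force deflects motion to the right, so the geostrophic wind blows 90° to the right of the pressure-gradient force (low pressure on the left).
Rotating 180° by 90° clockwise gives 270° — the wind blows toward the west.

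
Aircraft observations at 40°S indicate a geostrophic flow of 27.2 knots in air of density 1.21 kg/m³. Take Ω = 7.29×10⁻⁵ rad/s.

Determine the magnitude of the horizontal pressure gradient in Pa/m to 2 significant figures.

Coriolis parameter at 40°S:
f = 2Ω sin φ = 2 × 7.29×10⁻⁵ × sin 40° = 9.37×10⁻⁵ s⁻¹
Wind speed in SI: 27.2 knots = 14.0 m/s
Geostrophic balance rearranged: |∂P/∂n| = f ρ V_g
|∂P/∂n| = 9.37×10⁻⁵ × 1.21 × 14.0 = 1.59×10⁻³ Pa/m

1.6×10⁻³ Pa/m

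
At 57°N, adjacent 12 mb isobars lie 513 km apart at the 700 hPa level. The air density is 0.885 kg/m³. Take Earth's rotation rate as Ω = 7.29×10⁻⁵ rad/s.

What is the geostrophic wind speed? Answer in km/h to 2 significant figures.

78 km/h

Coriolis parameter at 57°N:
f = 2Ω sin φ = 2 × 7.29×10⁻⁵ × sin 57° = 1.22×10⁻⁴ s⁻¹
Pressure gradient: |∂P/∂n| = 1200 Pa / 513000 m = 2.34×10⁻³ Pa/m
Geostrophic balance (pressure-gradient force = Coriolis force):
V_g = (1/(fρ)) |∂P/∂n| = 2.34×10⁻³ / (1.22×10⁻⁴ × 0.885) = 21.6 m/s
Converting: 21.6 m/s × 3.6 = 78 km/h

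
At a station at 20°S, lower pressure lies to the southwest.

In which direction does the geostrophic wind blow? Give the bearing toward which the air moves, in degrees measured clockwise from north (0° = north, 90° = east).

The pressure-gradient force points toward the southwest (bearing 225°).
Geostrophic balance: in the Southern Hemisphere the Coriolis force deflects motion to the left, so the geostrophic wind blows 90° to the left of the pressure-gradient force (low pressure on the right).
Rotating 225° by 90° counterclockwise gives 135° — the wind blows toward the southeast.

135°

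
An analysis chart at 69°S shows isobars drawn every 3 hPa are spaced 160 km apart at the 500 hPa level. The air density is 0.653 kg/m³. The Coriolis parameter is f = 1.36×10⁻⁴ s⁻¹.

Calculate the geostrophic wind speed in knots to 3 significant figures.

41.0 knots

Pressure gradient: |∂P/∂n| = 300 Pa / 160000 m = 1.88×10⁻³ Pa/m
Geostrophic balance (pressure-gradient force = Coriolis force):
V_g = (1/(fρ)) |∂P/∂n| = 1.88×10⁻³ / (1.36×10⁻⁴ × 0.653) = 21.1 m/s
Converting: 21.1 m/s × 1.944 = 41.0 knots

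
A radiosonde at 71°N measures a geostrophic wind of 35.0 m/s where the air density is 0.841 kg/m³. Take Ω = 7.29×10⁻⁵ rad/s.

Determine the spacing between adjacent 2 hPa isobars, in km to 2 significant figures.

49 km

Coriolis parameter at 71°N:
f = 2Ω sin φ = 2 × 7.29×10⁻⁵ × sin 71° = 1.38×10⁻⁴ s⁻¹
Geostrophic balance rearranged: |∂P/∂n| = f ρ V_g
|∂P/∂n| = 1.38×10⁻⁴ × 0.841 × 35.0 = 4.06×10⁻³ Pa/m
Isobar spacing: Δn = ΔP/|∂P/∂n| = 200 Pa / 4.06×10⁻³ Pa/m = 49288 m ≈ 49 km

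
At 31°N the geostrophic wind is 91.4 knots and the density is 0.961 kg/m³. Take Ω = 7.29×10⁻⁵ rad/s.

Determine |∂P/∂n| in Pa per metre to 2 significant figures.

3.4×10⁻³ Pa/m

Coriolis parameter at 31°N:
f = 2Ω sin φ = 2 × 7.29×10⁻⁵ × sin 31° = 7.51×10⁻⁵ s⁻¹
Wind speed in SI: 91.4 knots = 47.0 m/s
Geostrophic balance rearranged: |∂P/∂n| = f ρ V_g
|∂P/∂n| = 7.51×10⁻⁵ × 0.961 × 47.0 = 3.39×10⁻³ Pa/m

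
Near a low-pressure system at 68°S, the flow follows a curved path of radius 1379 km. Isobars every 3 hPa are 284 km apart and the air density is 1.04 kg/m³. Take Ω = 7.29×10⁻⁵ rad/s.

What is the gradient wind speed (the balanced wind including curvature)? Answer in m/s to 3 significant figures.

Coriolis parameter at 68°S:
f = 2Ω sin φ = 2 × 7.29×10⁻⁵ × sin 68° = 1.35×10⁻⁴ s⁻¹
Pressure gradient: |∂P/∂n| = 300 Pa / 284000 m = 1.06×10⁻³ Pa/m
Geostrophic speed: V_g = |∂P/∂n|/(fρ) = 1.06×10⁻³/(1.35×10⁻⁴ × 1.04) = 7.51 m/s
Around a low, centrifugal force acts outward with Coriolis, so pressure-gradient force balances both:
(1/ρ)|∂P/∂n| = fV + V²/R  →  V² + fR·V − fR·V_g = 0
With fR = 1.35×10⁻⁴ × 1379×10³ m = 186 m/s:
V = [−fR + √((fR)² + 4 fR V_g)]/2 = [−186 + √(186² + 4×186×7.51)]/2 = 7.23 m/s
Subgeostrophic (V < V_g = 7.51 m/s), as expected around a low.

7.23 m/s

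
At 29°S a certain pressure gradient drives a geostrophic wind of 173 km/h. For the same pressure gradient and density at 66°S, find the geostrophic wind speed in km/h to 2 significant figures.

With the same pressure gradient and density, V_g ∝ 1/f ∝ 1/sin φ.
V₂ = V₁ · sin φ₁ / sin φ₂ = 173 × sin 29° / sin 66°
V₂ = 173 × 0.4848/0.9135 = 92 km/h

92 km/h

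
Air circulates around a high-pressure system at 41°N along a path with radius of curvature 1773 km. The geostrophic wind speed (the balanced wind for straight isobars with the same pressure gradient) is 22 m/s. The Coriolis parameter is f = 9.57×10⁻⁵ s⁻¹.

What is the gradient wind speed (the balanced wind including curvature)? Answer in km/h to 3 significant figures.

Around a high, pressure-gradient force acts outward with centrifugal, so Coriolis balances both:
fV = (1/ρ)|∂P/∂n| + V²/R  →  V² − fR·V + fR·V_g = 0
With fR = 9.57×10⁻⁵ × 1773×10³ m = 170 m/s:
V = [fR − √((fR)² − 4 fR V_g)]/2 = [170 − √(170² − 4×170×22)]/2 = 26 m/s
Supergeostrophic (V > V_g = 22 m/s), as expected around a high.
Converting: 26 m/s × 3.6 = 93.5 km/h

93.5 km/h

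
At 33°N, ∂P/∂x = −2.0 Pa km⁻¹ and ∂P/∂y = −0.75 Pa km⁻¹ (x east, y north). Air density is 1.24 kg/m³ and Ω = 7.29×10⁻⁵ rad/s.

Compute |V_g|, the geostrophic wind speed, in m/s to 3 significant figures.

Coriolis parameter at 33°N:
f = 2Ω sin φ = 2 × 7.29×10⁻⁵ × sin 33° = 7.94×10⁻⁵ s⁻¹
Component geostrophic relations (x east, y north):
u_g = −(1/(fρ)) ∂P/∂y,  v_g = (1/(fρ)) ∂P/∂x
u_g = −(−0.75×10⁻³)/(7.94×10⁻⁵ × 1.24) = 7.62 m/s;  v_g = (−2.0×10⁻³)/(7.94×10⁻⁵ × 1.24) = −20.3 m/s
|V_g| = √(u_g² + v_g²) = 21.7 m/s

21.7 m/s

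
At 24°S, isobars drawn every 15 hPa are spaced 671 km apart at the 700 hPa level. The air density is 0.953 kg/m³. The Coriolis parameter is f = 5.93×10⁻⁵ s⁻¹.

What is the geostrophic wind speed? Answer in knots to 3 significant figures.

76.9 knots

Pressure gradient: |∂P/∂n| = 1500 Pa / 671000 m = 2.24×10⁻³ Pa/m
Geostrophic balance (pressure-gradient force = Coriolis force):
V_g = (1/(fρ)) |∂P/∂n| = 2.24×10⁻³ / (5.93×10⁻⁵ × 0.953) = 39.6 m/s
Converting: 39.6 m/s × 1.944 = 76.9 knots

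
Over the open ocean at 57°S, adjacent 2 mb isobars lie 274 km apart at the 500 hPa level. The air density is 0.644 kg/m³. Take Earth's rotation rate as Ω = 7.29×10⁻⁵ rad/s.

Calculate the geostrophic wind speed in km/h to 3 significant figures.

Coriolis parameter at 57°S:
f = 2Ω sin φ = 2 × 7.29×10⁻⁵ × sin 57° = 1.22×10⁻⁴ s⁻¹
Pressure gradient: |∂P/∂n| = 200 Pa / 274000 m = 7.30×10⁻⁴ Pa/m
Geostrophic balance (pressure-gradient force = Coriolis force):
V_g = (1/(fρ)) |∂P/∂n| = 7.30×10⁻⁴ / (1.22×10⁻⁴ × 0.644) = 9.27 m/s
Converting: 9.27 m/s × 3.6 = 33.4 km/h

33.4 km/h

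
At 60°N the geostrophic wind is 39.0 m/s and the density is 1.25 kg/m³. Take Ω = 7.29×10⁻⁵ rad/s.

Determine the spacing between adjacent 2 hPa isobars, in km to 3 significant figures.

32.5 km

Coriolis parameter at 60°N:
f = 2Ω sin φ = 2 × 7.29×10⁻⁵ × sin 60° = 1.26×10⁻⁴ s⁻¹
Geostrophic balance rearranged: |∂P/∂n| = f ρ V_g
|∂P/∂n| = 1.26×10⁻⁴ × 1.25 × 39.0 = 6.16×10⁻³ Pa/m
Isobar spacing: Δn = ΔP/|∂P/∂n| = 200 Pa / 6.16×10⁻³ Pa/m = 32491 m ≈ 32.5 km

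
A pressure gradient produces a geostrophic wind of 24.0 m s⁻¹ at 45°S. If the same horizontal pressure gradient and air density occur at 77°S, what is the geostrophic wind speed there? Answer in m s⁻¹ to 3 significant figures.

With the same pressure gradient and density, V_g ∝ 1/f ∝ 1/sin φ.
V₂ = V₁ · sin φ₁ / sin φ₂ = 24.0 × sin 45° / sin 77°
V₂ = 24.0 × 0.7071/0.9744 = 17.4 m s⁻¹

17.4 m s⁻¹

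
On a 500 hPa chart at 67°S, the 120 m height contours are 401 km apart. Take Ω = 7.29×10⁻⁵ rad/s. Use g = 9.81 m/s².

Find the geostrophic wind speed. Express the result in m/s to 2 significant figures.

22 m/s

Coriolis parameter at 67°S:
f = 2Ω sin φ = 2 × 7.29×10⁻⁵ × sin 67° = 1.34×10⁻⁴ s⁻¹
Height gradient: |∂Z/∂n| = 120 m / 401000 m = 2.99×10⁻⁴
On a pressure surface, geostrophic balance gives V_g = (g/f)|∂Z/∂n|:
V_g = 9.81 × 2.99×10⁻⁴ / 1.34×10⁻⁴ = 21.9 m/s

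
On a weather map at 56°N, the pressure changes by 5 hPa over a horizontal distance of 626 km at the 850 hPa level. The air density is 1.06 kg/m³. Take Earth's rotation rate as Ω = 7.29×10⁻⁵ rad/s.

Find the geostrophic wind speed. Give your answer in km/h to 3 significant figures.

Coriolis parameter at 56°N:
f = 2Ω sin φ = 2 × 7.29×10⁻⁵ × sin 56° = 1.21×10⁻⁴ s⁻¹
Pressure gradient: |∂P/∂n| = 500 Pa / 626000 m = 7.99×10⁻⁴ Pa/m
Geostrophic balance (pressure-gradient force = Coriolis force):
V_g = (1/(fρ)) |∂P/∂n| = 7.99×10⁻⁴ / (1.21×10⁻⁴ × 1.06) = 6.23 m/s
Converting: 6.23 m/s × 3.6 = 22.4 km/h

22.4 km/h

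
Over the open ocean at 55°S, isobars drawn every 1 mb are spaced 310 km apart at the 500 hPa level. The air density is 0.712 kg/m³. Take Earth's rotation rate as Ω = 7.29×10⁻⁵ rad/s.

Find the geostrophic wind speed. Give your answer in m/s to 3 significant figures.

Coriolis parameter at 55°S:
f = 2Ω sin φ = 2 × 7.29×10⁻⁵ × sin 55° = 1.19×10⁻⁴ s⁻¹
Pressure gradient: |∂P/∂n| = 100 Pa / 310000 m = 3.23×10⁻⁴ Pa/m
Geostrophic balance (pressure-gradient force = Coriolis force):
V_g = (1/(fρ)) |∂P/∂n| = 3.23×10⁻⁴ / (1.19×10⁻⁴ × 0.712) = 3.79 m/s

3.79 m/s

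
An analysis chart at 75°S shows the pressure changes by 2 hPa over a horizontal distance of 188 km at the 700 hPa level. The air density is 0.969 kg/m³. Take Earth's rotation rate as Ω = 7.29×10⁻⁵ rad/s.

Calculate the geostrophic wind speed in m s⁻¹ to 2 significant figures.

Coriolis parameter at 75°S:
f = 2Ω sin φ = 2 × 7.29×10⁻⁵ × sin 75° = 1.41×10⁻⁴ s⁻¹
Pressure gradient: |∂P/∂n| = 200 Pa / 188000 m = 1.06×10⁻³ Pa/m
Geostrophic balance (pressure-gradient force = Coriolis force):
V_g = (1/(fρ)) |∂P/∂n| = 1.06×10⁻³ / (1.41×10⁻⁴ × 0.969) = 7.80 m/s

7.8 m s⁻¹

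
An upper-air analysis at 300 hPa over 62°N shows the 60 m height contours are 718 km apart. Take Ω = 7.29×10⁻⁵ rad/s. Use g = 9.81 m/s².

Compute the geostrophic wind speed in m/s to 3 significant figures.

Coriolis parameter at 62°N:
f = 2Ω sin φ = 2 × 7.29×10⁻⁵ × sin 62° = 1.29×10⁻⁴ s⁻¹
Height gradient: |∂Z/∂n| = 60 m / 718000 m = 8.36×10⁻⁵
On a pressure surface, geostrophic balance gives V_g = (g/f)|∂Z/∂n|:
V_g = 9.81 × 8.36×10⁻⁵ / 1.29×10⁻⁴ = 6.37 m/s

6.37 m/s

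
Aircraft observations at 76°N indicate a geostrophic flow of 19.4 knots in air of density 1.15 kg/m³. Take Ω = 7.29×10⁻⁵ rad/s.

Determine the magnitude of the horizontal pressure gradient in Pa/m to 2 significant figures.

1.6×10⁻³ Pa/m

Coriolis parameter at 76°N:
f = 2Ω sin φ = 2 × 7.29×10⁻⁵ × sin 76° = 1.41×10⁻⁴ s⁻¹
Wind speed in SI: 19.4 knots = 9.98 m/s
Geostrophic balance rearranged: |∂P/∂n| = f ρ V_g
|∂P/∂n| = 1.41×10⁻⁴ × 1.15 × 9.98 = 1.62×10⁻³ Pa/m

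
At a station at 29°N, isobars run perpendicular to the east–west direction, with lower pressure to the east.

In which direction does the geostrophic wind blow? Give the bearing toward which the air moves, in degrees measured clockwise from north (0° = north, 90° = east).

The pressure-gradient force points toward the east (bearing 090°).
Geostrophic balance: in the Northern Hemisphere the Coriolis force deflects motion to the right, so the geostrophic wind blows 90° to the right of the pressure-gradient force (low pressure on the left).
Rotating 090° by 90° clockwise gives 180° — the wind blows toward the south.

180°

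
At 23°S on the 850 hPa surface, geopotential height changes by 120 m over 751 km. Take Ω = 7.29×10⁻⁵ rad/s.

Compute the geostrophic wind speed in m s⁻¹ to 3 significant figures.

Coriolis parameter at 23°S:
f = 2Ω sin φ = 2 × 7.29×10⁻⁵ × sin 23° = 5.70×10⁻⁵ s⁻¹
Height gradient: |∂Z/∂n| = 120 m / 751000 m = 1.60×10⁻⁴
On a pressure surface, geostrophic balance gives V_g = (g/f)|∂Z/∂n|:
V_g = 9.81 × 1.60×10⁻⁴ / 5.70×10⁻⁵ = 27.5 m/s

27.5 m s⁻¹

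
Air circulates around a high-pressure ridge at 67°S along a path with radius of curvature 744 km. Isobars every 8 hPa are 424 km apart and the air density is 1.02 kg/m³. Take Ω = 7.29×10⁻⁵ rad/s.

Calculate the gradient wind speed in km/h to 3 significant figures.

Coriolis parameter at 67°S:
f = 2Ω sin φ = 2 × 7.29×10⁻⁵ × sin 67° = 1.34×10⁻⁴ s⁻¹
Pressure gradient: |∂P/∂n| = 800 Pa / 424000 m = 1.89×10⁻³ Pa/m
Geostrophic speed: V_g = |∂P/∂n|/(fρ) = 1.89×10⁻³/(1.34×10⁻⁴ × 1.02) = 13.8 m/s
Around a high, pressure-gradient force acts outward with centrifugal, so Coriolis balances both:
fV = (1/ρ)|∂P/∂n| + V²/R  →  V² − fR·V + fR·V_g = 0
With fR = 1.34×10⁻⁴ × 744×10³ m = 99.9 m/s:
V = [fR − √((fR)² − 4 fR V_g)]/2 = [99.9 − √(99.9² − 4×99.9×13.8)]/2 = 16.5 m/s
Supergeostrophic (V > V_g = 13.8 m/s), as expected around a high.
Converting: 16.5 m/s × 3.6 = 59.5 km/h

59.5 km/h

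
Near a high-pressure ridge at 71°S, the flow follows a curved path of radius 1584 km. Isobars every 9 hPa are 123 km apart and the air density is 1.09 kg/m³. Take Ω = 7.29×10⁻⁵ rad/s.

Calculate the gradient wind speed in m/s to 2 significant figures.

73 m/s

Coriolis parameter at 71°S:
f = 2Ω sin φ = 2 × 7.29×10⁻⁵ × sin 71° = 1.38×10⁻⁴ s⁻¹
Pressure gradient: |∂P/∂n| = 900 Pa / 123000 m = 7.32×10⁻³ Pa/m
Geostrophic speed: V_g = |∂P/∂n|/(fρ) = 7.32×10⁻³/(1.38×10⁻⁴ × 1.09) = 48.7 m/s
Around a high, pressure-gradient force acts outward with centrifugal, so Coriolis balances both:
fV = (1/ρ)|∂P/∂n| + V²/R  →  V² − fR·V + fR·V_g = 0
With fR = 1.38×10⁻⁴ × 1584×10³ m = 218 m/s:
V = [fR − √((fR)² − 4 fR V_g)]/2 = [218 − √(218² − 4×218×48.7)]/2 = 73.3 m/s
Supergeostrophic (V > V_g = 48.7 m/s), as expected around a high.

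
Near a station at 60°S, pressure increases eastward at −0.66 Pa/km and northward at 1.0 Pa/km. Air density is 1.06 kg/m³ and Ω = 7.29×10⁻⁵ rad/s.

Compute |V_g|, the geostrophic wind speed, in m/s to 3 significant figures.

Coriolis parameter at 60°S:
f = 2Ω sin φ = 2 × 7.29×10⁻⁵ × sin 60° = 1.26×10⁻⁴ s⁻¹
In the Southern Hemisphere f is negative: f = −1.26×10⁻⁴ s⁻¹.
Component geostrophic relations (x east, y north):
u_g = −(1/(fρ)) ∂P/∂y,  v_g = (1/(fρ)) ∂P/∂x
u_g = −(1.0×10⁻³)/(−1.26×10⁻⁴ × 1.06) = 7.47 m/s;  v_g = (−0.66×10⁻³)/(−1.26×10⁻⁴ × 1.06) = 4.93 m/s
|V_g| = √(u_g² + v_g²) = 8.95 m/s

8.95 m/s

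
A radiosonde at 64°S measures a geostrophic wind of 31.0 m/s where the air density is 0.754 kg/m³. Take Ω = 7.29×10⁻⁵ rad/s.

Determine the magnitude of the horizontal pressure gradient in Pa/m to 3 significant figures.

Coriolis parameter at 64°S:
f = 2Ω sin φ = 2 × 7.29×10⁻⁵ × sin 64° = 1.31×10⁻⁴ s⁻¹
Geostrophic balance rearranged: |∂P/∂n| = f ρ V_g
|∂P/∂n| = 1.31×10⁻⁴ × 0.754 × 31.0 = 3.06×10⁻³ Pa/m

3.06×10⁻³ Pa/m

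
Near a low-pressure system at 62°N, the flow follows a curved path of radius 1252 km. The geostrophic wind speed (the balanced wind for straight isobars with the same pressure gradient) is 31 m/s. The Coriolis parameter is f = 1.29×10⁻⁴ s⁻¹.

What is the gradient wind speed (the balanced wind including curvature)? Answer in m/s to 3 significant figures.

26.6 m/s

Around a low, centrifugal force acts outward with Coriolis, so pressure-gradient force balances both:
(1/ρ)|∂P/∂n| = fV + V²/R  →  V² + fR·V − fR·V_g = 0
With fR = 1.29×10⁻⁴ × 1252×10³ m = 162 m/s:
V = [−fR + √((fR)² + 4 fR V_g)]/2 = [−162 + √(162² + 4×162×31)]/2 = 26.6 m/s
Subgeostrophic (V < V_g = 31 m/s), as expected around a low.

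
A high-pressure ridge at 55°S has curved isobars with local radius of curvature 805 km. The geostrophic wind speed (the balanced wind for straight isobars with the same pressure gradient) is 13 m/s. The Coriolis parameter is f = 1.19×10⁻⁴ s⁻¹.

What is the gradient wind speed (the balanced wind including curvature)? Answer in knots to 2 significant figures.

30 knots

Around a high, pressure-gradient force acts outward with centrifugal, so Coriolis balances both:
fV = (1/ρ)|∂P/∂n| + V²/R  →  V² − fR·V + fR·V_g = 0
With fR = 1.19×10⁻⁴ × 805×10³ m = 95.8 m/s:
V = [fR − √((fR)² − 4 fR V_g)]/2 = [95.8 − √(95.8² − 4×95.8×13)]/2 = 15.5 m/s
Supergeostrophic (V > V_g = 13 m/s), as expected around a high.
Converting: 15.5 m/s × 1.944 = 30 knots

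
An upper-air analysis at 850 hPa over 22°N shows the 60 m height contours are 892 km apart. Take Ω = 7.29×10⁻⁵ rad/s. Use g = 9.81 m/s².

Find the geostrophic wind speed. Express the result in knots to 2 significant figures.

23 knots

Coriolis parameter at 22°N:
f = 2Ω sin φ = 2 × 7.29×10⁻⁵ × sin 22° = 5.46×10⁻⁵ s⁻¹
Height gradient: |∂Z/∂n| = 60 m / 892000 m = 6.73×10⁻⁵
On a pressure surface, geostrophic balance gives V_g = (g/f)|∂Z/∂n|:
V_g = 9.81 × 6.73×10⁻⁵ / 5.46×10⁻⁵ = 12.1 m/s
Converting: 12.1 m/s × 1.944 = 23 knots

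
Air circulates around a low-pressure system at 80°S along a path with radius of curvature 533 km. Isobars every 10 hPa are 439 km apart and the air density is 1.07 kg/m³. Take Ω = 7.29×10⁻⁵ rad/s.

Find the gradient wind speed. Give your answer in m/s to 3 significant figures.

12.7 m/s

Coriolis parameter at 80°S:
f = 2Ω sin φ = 2 × 7.29×10⁻⁵ × sin 80° = 1.44×10⁻⁴ s⁻¹
Pressure gradient: |∂P/∂n| = 1000 Pa / 439000 m = 2.28×10⁻³ Pa/m
Geostrophic speed: V_g = |∂P/∂n|/(fρ) = 2.28×10⁻³/(1.44×10⁻⁴ × 1.07) = 14.8 m/s
Around a low, centrifugal force acts outward with Coriolis, so pressure-gradient force balances both:
(1/ρ)|∂P/∂n| = fV + V²/R  →  V² + fR·V − fR·V_g = 0
With fR = 1.44×10⁻⁴ × 533×10³ m = 76.5 m/s:
V = [−fR + √((fR)² + 4 fR V_g)]/2 = [−76.5 + √(76.5² + 4×76.5×14.8)]/2 = 12.7 m/s
Subgeostrophic (V < V_g = 14.8 m/s), as expected around a low.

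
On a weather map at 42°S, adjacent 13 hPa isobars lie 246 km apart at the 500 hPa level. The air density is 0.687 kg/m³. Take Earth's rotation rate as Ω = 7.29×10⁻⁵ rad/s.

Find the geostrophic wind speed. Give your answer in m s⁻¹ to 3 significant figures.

78.8 m s⁻¹

Coriolis parameter at 42°S:
f = 2Ω sin φ = 2 × 7.29×10⁻⁵ × sin 42° = 9.76×10⁻⁵ s⁻¹
Pressure gradient: |∂P/∂n| = 1300 Pa / 246000 m = 5.28×10⁻³ Pa/m
Geostrophic balance (pressure-gradient force = Coriolis force):
V_g = (1/(fρ)) |∂P/∂n| = 5.28×10⁻³ / (9.76×10⁻⁵ × 0.687) = 78.8 m/s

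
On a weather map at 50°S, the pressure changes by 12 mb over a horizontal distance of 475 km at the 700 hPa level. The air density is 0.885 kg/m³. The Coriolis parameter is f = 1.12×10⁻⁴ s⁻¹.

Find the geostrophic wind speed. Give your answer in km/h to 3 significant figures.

91.8 km/h

Pressure gradient: |∂P/∂n| = 1200 Pa / 475000 m = 2.53×10⁻³ Pa/m
Geostrophic balance (pressure-gradient force = Coriolis force):
V_g = (1/(fρ)) |∂P/∂n| = 2.53×10⁻³ / (1.12×10⁻⁴ × 0.885) = 25.5 m/s
Converting: 25.5 m/s × 3.6 = 91.8 km/h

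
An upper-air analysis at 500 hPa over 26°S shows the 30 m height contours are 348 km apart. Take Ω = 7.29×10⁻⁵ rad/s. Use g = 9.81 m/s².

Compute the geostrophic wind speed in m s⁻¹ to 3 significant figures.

Coriolis parameter at 26°S:
f = 2Ω sin φ = 2 × 7.29×10⁻⁵ × sin 26° = 6.39×10⁻⁵ s⁻¹
Height gradient: |∂Z/∂n| = 30 m / 348000 m = 8.62×10⁻⁵
On a pressure surface, geostrophic balance gives V_g = (g/f)|∂Z/∂n|:
V_g = 9.81 × 8.62×10⁻⁵ / 6.39×10⁻⁵ = 13.2 m/s

13.2 m s⁻¹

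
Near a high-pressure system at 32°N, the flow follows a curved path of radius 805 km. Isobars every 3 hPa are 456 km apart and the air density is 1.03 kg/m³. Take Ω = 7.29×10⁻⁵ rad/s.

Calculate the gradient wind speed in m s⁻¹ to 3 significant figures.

Coriolis parameter at 32°N:
f = 2Ω sin φ = 2 × 7.29×10⁻⁵ × sin 32° = 7.73×10⁻⁵ s⁻¹
Pressure gradient: |∂P/∂n| = 300 Pa / 456000 m = 6.58×10⁻⁴ Pa/m
Geostrophic speed: V_g = |∂P/∂n|/(fρ) = 6.58×10⁻⁴/(7.73×10⁻⁵ × 1.03) = 8.27 m/s
Around a high, pressure-gradient force acts outward with centrifugal, so Coriolis balances both:
fV = (1/ρ)|∂P/∂n| + V²/R  →  V² − fR·V + fR·V_g = 0
With fR = 7.73×10⁻⁵ × 805×10³ m = 62.2 m/s:
V = [fR − √((fR)² − 4 fR V_g)]/2 = [62.2 − √(62.2² − 4×62.2×8.27)]/2 = 9.82 m/s
Supergeostrophic (V > V_g = 8.27 m/s), as expected around a high.

9.82 m s⁻¹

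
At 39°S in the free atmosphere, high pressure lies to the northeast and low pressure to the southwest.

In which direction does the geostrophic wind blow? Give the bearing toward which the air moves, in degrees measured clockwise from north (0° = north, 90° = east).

The pressure-gradient force points toward the southwest (bearing 225°).
Geostrophic balance: in the Southern Hemisphere the Coriolis force deflects motion to the left, so the geostrophic wind blows 90° to the left of the pressure-gradient force (low pressure on the right).
Rotating 225° by 90° counterclockwise gives 135° — the wind blows toward the southeast.

135°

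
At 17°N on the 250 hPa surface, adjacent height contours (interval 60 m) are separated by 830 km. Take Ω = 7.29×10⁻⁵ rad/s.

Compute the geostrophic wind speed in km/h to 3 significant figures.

Coriolis parameter at 17°N:
f = 2Ω sin φ = 2 × 7.29×10⁻⁵ × sin 17° = 4.26×10⁻⁵ s⁻¹
Height gradient: |∂Z/∂n| = 60 m / 830000 m = 7.23×10⁻⁵
On a pressure surface, geostrophic balance gives V_g = (g/f)|∂Z/∂n|:
V_g = 9.81 × 7.23×10⁻⁵ / 4.26×10⁻⁵ = 16.6 m/s
Converting: 16.6 m/s × 3.6 = 59.9 km/h

59.9 km/h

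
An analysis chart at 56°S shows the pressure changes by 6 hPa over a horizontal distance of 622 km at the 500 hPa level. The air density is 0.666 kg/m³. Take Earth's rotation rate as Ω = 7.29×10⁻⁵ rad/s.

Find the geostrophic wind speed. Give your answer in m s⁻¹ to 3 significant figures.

12.0 m s⁻¹

Coriolis parameter at 56°S:
f = 2Ω sin φ = 2 × 7.29×10⁻⁵ × sin 56° = 1.21×10⁻⁴ s⁻¹
Pressure gradient: |∂P/∂n| = 600 Pa / 622000 m = 9.65×10⁻⁴ Pa/m
Geostrophic balance (pressure-gradient force = Coriolis force):
V_g = (1/(fρ)) |∂P/∂n| = 9.65×10⁻⁴ / (1.21×10⁻⁴ × 0.666) = 12.0 m/s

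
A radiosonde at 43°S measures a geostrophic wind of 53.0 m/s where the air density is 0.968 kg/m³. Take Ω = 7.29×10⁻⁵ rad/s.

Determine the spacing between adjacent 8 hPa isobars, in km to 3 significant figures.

Coriolis parameter at 43°S:
f = 2Ω sin φ = 2 × 7.29×10⁻⁵ × sin 43° = 9.94×10⁻⁵ s⁻¹
Geostrophic balance rearranged: |∂P/∂n| = f ρ V_g
|∂P/∂n| = 9.94×10⁻⁵ × 0.968 × 53.0 = 5.10×10⁻³ Pa/m
Isobar spacing: Δn = ΔP/|∂P/∂n| = 800 Pa / 5.10×10⁻³ Pa/m = 156819 m ≈ 157 km

157 km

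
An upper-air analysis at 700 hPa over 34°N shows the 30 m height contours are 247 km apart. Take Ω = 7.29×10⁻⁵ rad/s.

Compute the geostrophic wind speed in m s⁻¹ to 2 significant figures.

Coriolis parameter at 34°N:
f = 2Ω sin φ = 2 × 7.29×10⁻⁵ × sin 34° = 8.15×10⁻⁵ s⁻¹
Height gradient: |∂Z/∂n| = 30 m / 247000 m = 1.21×10⁻⁴
On a pressure surface, geostrophic balance gives V_g = (g/f)|∂Z/∂n|:
V_g = 9.81 × 1.21×10⁻⁴ / 8.15×10⁻⁵ = 14.6 m/s

15 m s⁻¹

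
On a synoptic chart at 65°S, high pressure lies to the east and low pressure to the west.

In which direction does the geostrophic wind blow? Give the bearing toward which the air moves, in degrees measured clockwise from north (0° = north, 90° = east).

180°

The pressure-gradient force points toward the west (bearing 270°).
Geostrophic balance: in the Southern Hemisphere the Coriolis force deflects motion to the left, so the geostrophic wind blows 90° to the left of the pressure-gradient force (low pressure on the right).
Rotating 270° by 90° counterclockwise gives 180° — the wind blows toward the south.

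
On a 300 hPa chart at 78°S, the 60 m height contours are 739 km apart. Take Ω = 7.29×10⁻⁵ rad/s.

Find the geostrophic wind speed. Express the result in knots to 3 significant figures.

Coriolis parameter at 78°S:
f = 2Ω sin φ = 2 × 7.29×10⁻⁵ × sin 78° = 1.43×10⁻⁴ s⁻¹
Height gradient: |∂Z/∂n| = 60 m / 739000 m = 8.12×10⁻⁵
On a pressure surface, geostrophic balance gives V_g = (g/f)|∂Z/∂n|:
V_g = 9.81 × 8.12×10⁻⁵ / 1.43×10⁻⁴ = 5.58 m/s
Converting: 5.58 m/s × 1.944 = 10.9 knots

10.9 knots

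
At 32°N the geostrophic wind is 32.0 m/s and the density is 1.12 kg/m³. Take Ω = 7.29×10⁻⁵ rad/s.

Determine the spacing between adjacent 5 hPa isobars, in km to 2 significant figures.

Coriolis parameter at 32°N:
f = 2Ω sin φ = 2 × 7.29×10⁻⁵ × sin 32° = 7.73×10⁻⁵ s⁻¹
Geostrophic balance rearranged: |∂P/∂n| = f ρ V_g
|∂P/∂n| = 7.73×10⁻⁵ × 1.12 × 32.0 = 2.77×10⁻³ Pa/m
Isobar spacing: Δn = ΔP/|∂P/∂n| = 500 Pa / 2.77×10⁻³ Pa/m = 180565 m ≈ 180 km

180 km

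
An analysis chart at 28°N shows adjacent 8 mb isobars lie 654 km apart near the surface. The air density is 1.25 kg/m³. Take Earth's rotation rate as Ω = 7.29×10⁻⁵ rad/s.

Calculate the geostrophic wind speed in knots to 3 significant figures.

Coriolis parameter at 28°N:
f = 2Ω sin φ = 2 × 7.29×10⁻⁵ × sin 28° = 6.84×10⁻⁵ s⁻¹
Pressure gradient: |∂P/∂n| = 800 Pa / 654000 m = 1.22×10⁻³ Pa/m
Geostrophic balance (pressure-gradient force = Coriolis force):
V_g = (1/(fρ)) |∂P/∂n| = 1.22×10⁻³ / (6.84×10⁻⁵ × 1.25) = 14.3 m/s
Converting: 14.3 m/s × 1.944 = 27.8 knots

27.8 knots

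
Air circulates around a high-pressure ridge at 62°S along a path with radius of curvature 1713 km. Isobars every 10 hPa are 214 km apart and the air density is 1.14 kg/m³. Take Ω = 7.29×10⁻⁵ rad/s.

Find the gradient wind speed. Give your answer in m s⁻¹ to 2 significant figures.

Coriolis parameter at 62°S:
f = 2Ω sin φ = 2 × 7.29×10⁻⁵ × sin 62° = 1.29×10⁻⁴ s⁻¹
Pressure gradient: |∂P/∂n| = 1000 Pa / 214000 m = 4.67×10⁻³ Pa/m
Geostrophic speed: V_g = |∂P/∂n|/(fρ) = 4.67×10⁻³/(1.29×10⁻⁴ × 1.14) = 31.8 m/s
Around a high, pressure-gradient force acts outward with centrifugal, so Coriolis balances both:
fV = (1/ρ)|∂P/∂n| + V²/R  →  V² − fR·V + fR·V_g = 0
With fR = 1.29×10⁻⁴ × 1713×10³ m = 221 m/s:
V = [fR − √((fR)² − 4 fR V_g)]/2 = [221 − √(221² − 4×221×31.8)]/2 = 38.6 m/s
Supergeostrophic (V > V_g = 31.8 m/s), as expected around a high.

39 m s⁻¹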